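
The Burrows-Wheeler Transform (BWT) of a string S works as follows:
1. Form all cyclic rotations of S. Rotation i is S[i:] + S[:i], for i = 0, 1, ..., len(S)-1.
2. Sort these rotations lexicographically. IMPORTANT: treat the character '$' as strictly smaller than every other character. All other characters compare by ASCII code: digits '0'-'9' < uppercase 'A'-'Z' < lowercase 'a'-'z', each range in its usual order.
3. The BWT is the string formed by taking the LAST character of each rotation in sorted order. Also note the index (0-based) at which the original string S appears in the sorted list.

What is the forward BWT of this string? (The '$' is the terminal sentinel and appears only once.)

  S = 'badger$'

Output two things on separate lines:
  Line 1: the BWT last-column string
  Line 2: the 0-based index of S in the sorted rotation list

Answer: rb$agde
2

Derivation:
All 7 rotations (rotation i = S[i:]+S[:i]):
  rot[0] = badger$
  rot[1] = adger$b
  rot[2] = dger$ba
  rot[3] = ger$bad
  rot[4] = er$badg
  rot[5] = r$badge
  rot[6] = $badger
Sorted (with $ < everything):
  sorted[0] = $badger  (last char: 'r')
  sorted[1] = adger$b  (last char: 'b')
  sorted[2] = badger$  (last char: '$')
  sorted[3] = dger$ba  (last char: 'a')
  sorted[4] = er$badg  (last char: 'g')
  sorted[5] = ger$bad  (last char: 'd')
  sorted[6] = r$badge  (last char: 'e')
Last column: rb$agde
Original string S is at sorted index 2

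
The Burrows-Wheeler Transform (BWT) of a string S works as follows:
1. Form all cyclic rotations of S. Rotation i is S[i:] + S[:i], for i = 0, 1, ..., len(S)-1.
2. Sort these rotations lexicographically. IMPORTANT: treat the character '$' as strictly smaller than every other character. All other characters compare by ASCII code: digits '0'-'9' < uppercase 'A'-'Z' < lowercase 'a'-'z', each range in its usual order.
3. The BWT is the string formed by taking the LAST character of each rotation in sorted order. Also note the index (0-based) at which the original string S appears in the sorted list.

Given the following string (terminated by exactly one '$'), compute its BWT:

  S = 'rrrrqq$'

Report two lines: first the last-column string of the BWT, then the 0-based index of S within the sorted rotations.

All 7 rotations (rotation i = S[i:]+S[:i]):
  rot[0] = rrrrqq$
  rot[1] = rrrqq$r
  rot[2] = rrqq$rr
  rot[3] = rqq$rrr
  rot[4] = qq$rrrr
  rot[5] = q$rrrrq
  rot[6] = $rrrrqq
Sorted (with $ < everything):
  sorted[0] = $rrrrqq  (last char: 'q')
  sorted[1] = q$rrrrq  (last char: 'q')
  sorted[2] = qq$rrrr  (last char: 'r')
  sorted[3] = rqq$rrr  (last char: 'r')
  sorted[4] = rrqq$rr  (last char: 'r')
  sorted[5] = rrrqq$r  (last char: 'r')
  sorted[6] = rrrrqq$  (last char: '$')
Last column: qqrrrr$
Original string S is at sorted index 6

Answer: qqrrrr$
6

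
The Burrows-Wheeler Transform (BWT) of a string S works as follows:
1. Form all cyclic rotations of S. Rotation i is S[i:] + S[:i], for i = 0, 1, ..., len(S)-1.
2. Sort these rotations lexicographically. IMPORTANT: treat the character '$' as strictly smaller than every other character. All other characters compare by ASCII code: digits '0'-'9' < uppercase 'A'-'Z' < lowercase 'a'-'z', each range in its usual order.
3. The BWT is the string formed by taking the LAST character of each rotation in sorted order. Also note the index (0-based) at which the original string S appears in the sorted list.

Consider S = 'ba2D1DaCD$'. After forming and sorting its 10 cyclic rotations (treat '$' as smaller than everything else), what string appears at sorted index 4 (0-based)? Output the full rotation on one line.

All 10 rotations (rotation i = S[i:]+S[:i]):
  rot[0] = ba2D1DaCD$
  rot[1] = a2D1DaCD$b
  rot[2] = 2D1DaCD$ba
  rot[3] = D1DaCD$ba2
  rot[4] = 1DaCD$ba2D
  rot[5] = DaCD$ba2D1
  rot[6] = aCD$ba2D1D
  rot[7] = CD$ba2D1Da
  rot[8] = D$ba2D1DaC
  rot[9] = $ba2D1DaCD
Sorted (with $ < everything):
  sorted[0] = $ba2D1DaCD
  sorted[1] = 1DaCD$ba2D
  sorted[2] = 2D1DaCD$ba
  sorted[3] = CD$ba2D1Da
  sorted[4] = D$ba2D1DaC
  sorted[5] = D1DaCD$ba2
  sorted[6] = DaCD$ba2D1
  sorted[7] = a2D1DaCD$b
  sorted[8] = aCD$ba2D1D
  sorted[9] = ba2D1DaCD$
sorted[4] = D$ba2D1DaC

Answer: D$ba2D1DaC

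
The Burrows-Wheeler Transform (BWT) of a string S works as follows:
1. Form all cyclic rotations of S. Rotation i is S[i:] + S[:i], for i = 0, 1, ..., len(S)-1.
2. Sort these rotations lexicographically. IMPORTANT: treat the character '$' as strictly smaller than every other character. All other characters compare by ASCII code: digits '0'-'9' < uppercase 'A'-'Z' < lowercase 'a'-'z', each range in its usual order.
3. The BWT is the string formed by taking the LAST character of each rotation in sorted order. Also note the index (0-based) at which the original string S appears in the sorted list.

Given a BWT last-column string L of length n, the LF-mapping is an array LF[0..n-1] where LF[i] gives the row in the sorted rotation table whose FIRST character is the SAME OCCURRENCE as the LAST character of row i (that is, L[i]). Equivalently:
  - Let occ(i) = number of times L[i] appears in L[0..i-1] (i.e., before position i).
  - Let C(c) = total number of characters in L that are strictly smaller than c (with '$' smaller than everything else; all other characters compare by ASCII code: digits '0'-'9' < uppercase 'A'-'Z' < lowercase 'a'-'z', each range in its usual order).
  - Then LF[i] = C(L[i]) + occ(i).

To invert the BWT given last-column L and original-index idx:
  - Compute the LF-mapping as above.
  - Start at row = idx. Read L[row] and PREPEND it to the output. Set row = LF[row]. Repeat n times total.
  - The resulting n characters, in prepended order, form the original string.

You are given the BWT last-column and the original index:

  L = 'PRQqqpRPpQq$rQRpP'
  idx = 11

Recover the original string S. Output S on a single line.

Answer: pRQqPrpqpQRqQPRP$

Derivation:
LF mapping: 1 7 4 13 14 10 8 2 11 5 15 0 16 6 9 12 3
Walk LF starting at row 11, prepending L[row]:
  step 1: row=11, L[11]='$', prepend. Next row=LF[11]=0
  step 2: row=0, L[0]='P', prepend. Next row=LF[0]=1
  step 3: row=1, L[1]='R', prepend. Next row=LF[1]=7
  step 4: row=7, L[7]='P', prepend. Next row=LF[7]=2
  step 5: row=2, L[2]='Q', prepend. Next row=LF[2]=4
  step 6: row=4, L[4]='q', prepend. Next row=LF[4]=14
  step 7: row=14, L[14]='R', prepend. Next row=LF[14]=9
  step 8: row=9, L[9]='Q', prepend. Next row=LF[9]=5
  step 9: row=5, L[5]='p', prepend. Next row=LF[5]=10
  step 10: row=10, L[10]='q', prepend. Next row=LF[10]=15
  step 11: row=15, L[15]='p', prepend. Next row=LF[15]=12
  step 12: row=12, L[12]='r', prepend. Next row=LF[12]=16
  step 13: row=16, L[16]='P', prepend. Next row=LF[16]=3
  step 14: row=3, L[3]='q', prepend. Next row=LF[3]=13
  step 15: row=13, L[13]='Q', prepend. Next row=LF[13]=6
  step 16: row=6, L[6]='R', prepend. Next row=LF[6]=8
  step 17: row=8, L[8]='p', prepend. Next row=LF[8]=11
Reversed output: pRQqPrpqpQRqQPRP$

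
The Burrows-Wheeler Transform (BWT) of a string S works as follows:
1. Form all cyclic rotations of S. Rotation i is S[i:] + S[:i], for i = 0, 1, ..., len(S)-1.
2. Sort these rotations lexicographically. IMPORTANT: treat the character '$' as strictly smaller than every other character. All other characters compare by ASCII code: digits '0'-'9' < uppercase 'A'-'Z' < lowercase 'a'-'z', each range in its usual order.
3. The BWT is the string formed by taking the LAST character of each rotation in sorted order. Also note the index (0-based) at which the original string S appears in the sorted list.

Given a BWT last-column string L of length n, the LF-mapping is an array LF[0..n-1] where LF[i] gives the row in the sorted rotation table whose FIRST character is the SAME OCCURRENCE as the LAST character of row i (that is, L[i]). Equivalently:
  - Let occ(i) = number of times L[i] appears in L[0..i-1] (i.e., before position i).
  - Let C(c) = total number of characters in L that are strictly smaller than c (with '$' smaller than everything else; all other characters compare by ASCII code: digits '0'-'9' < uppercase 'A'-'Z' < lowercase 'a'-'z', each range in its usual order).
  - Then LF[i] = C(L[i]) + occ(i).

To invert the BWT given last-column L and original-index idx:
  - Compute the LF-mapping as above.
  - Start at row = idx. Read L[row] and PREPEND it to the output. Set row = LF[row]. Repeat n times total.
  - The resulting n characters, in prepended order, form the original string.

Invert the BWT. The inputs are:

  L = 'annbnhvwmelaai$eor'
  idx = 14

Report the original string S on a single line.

Answer: overwhelminbanana$

Derivation:
LF mapping: 1 11 12 4 13 7 16 17 10 5 9 2 3 8 0 6 14 15
Walk LF starting at row 14, prepending L[row]:
  step 1: row=14, L[14]='$', prepend. Next row=LF[14]=0
  step 2: row=0, L[0]='a', prepend. Next row=LF[0]=1
  step 3: row=1, L[1]='n', prepend. Next row=LF[1]=11
  step 4: row=11, L[11]='a', prepend. Next row=LF[11]=2
  step 5: row=2, L[2]='n', prepend. Next row=LF[2]=12
  step 6: row=12, L[12]='a', prepend. Next row=LF[12]=3
  step 7: row=3, L[3]='b', prepend. Next row=LF[3]=4
  step 8: row=4, L[4]='n', prepend. Next row=LF[4]=13
  step 9: row=13, L[13]='i', prepend. Next row=LF[13]=8
  step 10: row=8, L[8]='m', prepend. Next row=LF[8]=10
  step 11: row=10, L[10]='l', prepend. Next row=LF[10]=9
  step 12: row=9, L[9]='e', prepend. Next row=LF[9]=5
  step 13: row=5, L[5]='h', prepend. Next row=LF[5]=7
  step 14: row=7, L[7]='w', prepend. Next row=LF[7]=17
  step 15: row=17, L[17]='r', prepend. Next row=LF[17]=15
  step 16: row=15, L[15]='e', prepend. Next row=LF[15]=6
  step 17: row=6, L[6]='v', prepend. Next row=LF[6]=16
  step 18: row=16, L[16]='o', prepend. Next row=LF[16]=14
Reversed output: overwhelminbanana$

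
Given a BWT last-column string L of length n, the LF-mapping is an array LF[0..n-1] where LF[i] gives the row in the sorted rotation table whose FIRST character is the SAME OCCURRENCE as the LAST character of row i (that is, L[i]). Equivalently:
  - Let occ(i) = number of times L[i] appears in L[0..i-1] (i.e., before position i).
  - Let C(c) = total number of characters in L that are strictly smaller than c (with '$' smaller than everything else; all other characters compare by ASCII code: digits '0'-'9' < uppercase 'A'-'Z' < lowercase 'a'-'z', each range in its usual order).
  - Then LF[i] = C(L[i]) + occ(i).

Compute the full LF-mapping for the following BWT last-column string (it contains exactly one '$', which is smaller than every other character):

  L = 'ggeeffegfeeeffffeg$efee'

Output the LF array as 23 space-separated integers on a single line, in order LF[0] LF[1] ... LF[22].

Answer: 19 20 1 2 11 12 3 21 13 4 5 6 14 15 16 17 7 22 0 8 18 9 10

Derivation:
Char counts: '$':1, 'e':10, 'f':8, 'g':4
C (first-col start): C('$')=0, C('e')=1, C('f')=11, C('g')=19
L[0]='g': occ=0, LF[0]=C('g')+0=19+0=19
L[1]='g': occ=1, LF[1]=C('g')+1=19+1=20
L[2]='e': occ=0, LF[2]=C('e')+0=1+0=1
L[3]='e': occ=1, LF[3]=C('e')+1=1+1=2
L[4]='f': occ=0, LF[4]=C('f')+0=11+0=11
L[5]='f': occ=1, LF[5]=C('f')+1=11+1=12
L[6]='e': occ=2, LF[6]=C('e')+2=1+2=3
L[7]='g': occ=2, LF[7]=C('g')+2=19+2=21
L[8]='f': occ=2, LF[8]=C('f')+2=11+2=13
L[9]='e': occ=3, LF[9]=C('e')+3=1+3=4
L[10]='e': occ=4, LF[10]=C('e')+4=1+4=5
L[11]='e': occ=5, LF[11]=C('e')+5=1+5=6
L[12]='f': occ=3, LF[12]=C('f')+3=11+3=14
L[13]='f': occ=4, LF[13]=C('f')+4=11+4=15
L[14]='f': occ=5, LF[14]=C('f')+5=11+5=16
L[15]='f': occ=6, LF[15]=C('f')+6=11+6=17
L[16]='e': occ=6, LF[16]=C('e')+6=1+6=7
L[17]='g': occ=3, LF[17]=C('g')+3=19+3=22
L[18]='$': occ=0, LF[18]=C('$')+0=0+0=0
L[19]='e': occ=7, LF[19]=C('e')+7=1+7=8
L[20]='f': occ=7, LF[20]=C('f')+7=11+7=18
L[21]='e': occ=8, LF[21]=C('e')+8=1+8=9
L[22]='e': occ=9, LF[22]=C('e')+9=1+9=10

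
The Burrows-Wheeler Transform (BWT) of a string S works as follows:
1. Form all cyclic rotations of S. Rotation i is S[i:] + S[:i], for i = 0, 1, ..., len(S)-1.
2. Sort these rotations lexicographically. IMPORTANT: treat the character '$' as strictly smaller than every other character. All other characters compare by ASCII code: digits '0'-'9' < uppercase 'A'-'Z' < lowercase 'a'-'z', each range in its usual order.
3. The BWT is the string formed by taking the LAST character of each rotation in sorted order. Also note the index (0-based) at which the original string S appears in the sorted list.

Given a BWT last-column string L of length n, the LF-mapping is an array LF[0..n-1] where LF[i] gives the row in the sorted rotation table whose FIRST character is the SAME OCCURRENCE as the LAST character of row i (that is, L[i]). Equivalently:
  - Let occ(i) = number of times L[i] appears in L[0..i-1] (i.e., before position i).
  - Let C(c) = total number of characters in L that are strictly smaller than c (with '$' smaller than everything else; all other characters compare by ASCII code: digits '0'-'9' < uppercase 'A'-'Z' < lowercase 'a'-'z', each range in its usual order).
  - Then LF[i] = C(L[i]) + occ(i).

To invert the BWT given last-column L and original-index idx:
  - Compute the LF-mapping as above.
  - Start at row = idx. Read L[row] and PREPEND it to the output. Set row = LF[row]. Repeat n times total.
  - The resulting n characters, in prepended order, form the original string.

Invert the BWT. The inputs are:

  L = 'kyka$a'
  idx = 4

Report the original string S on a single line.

Answer: kayak$

Derivation:
LF mapping: 3 5 4 1 0 2
Walk LF starting at row 4, prepending L[row]:
  step 1: row=4, L[4]='$', prepend. Next row=LF[4]=0
  step 2: row=0, L[0]='k', prepend. Next row=LF[0]=3
  step 3: row=3, L[3]='a', prepend. Next row=LF[3]=1
  step 4: row=1, L[1]='y', prepend. Next row=LF[1]=5
  step 5: row=5, L[5]='a', prepend. Next row=LF[5]=2
  step 6: row=2, L[2]='k', prepend. Next row=LF[2]=4
Reversed output: kayak$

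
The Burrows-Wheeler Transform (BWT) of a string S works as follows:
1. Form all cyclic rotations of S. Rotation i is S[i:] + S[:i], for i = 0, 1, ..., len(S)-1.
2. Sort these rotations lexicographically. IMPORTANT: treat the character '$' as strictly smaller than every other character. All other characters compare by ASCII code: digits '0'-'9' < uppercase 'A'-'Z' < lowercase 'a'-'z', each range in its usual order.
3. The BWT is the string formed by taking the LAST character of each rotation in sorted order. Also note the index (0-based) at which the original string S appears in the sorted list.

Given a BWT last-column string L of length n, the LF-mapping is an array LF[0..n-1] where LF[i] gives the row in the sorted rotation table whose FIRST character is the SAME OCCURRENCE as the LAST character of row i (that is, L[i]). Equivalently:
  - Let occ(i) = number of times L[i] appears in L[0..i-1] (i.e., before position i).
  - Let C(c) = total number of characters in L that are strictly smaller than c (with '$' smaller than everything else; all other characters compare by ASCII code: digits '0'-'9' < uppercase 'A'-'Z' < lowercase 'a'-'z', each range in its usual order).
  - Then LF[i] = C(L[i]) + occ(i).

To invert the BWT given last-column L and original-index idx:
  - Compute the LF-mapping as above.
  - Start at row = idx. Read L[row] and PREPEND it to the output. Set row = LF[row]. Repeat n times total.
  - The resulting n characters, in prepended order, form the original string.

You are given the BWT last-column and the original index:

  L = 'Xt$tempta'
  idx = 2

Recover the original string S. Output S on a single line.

Answer: attemptX$

Derivation:
LF mapping: 1 6 0 7 3 4 5 8 2
Walk LF starting at row 2, prepending L[row]:
  step 1: row=2, L[2]='$', prepend. Next row=LF[2]=0
  step 2: row=0, L[0]='X', prepend. Next row=LF[0]=1
  step 3: row=1, L[1]='t', prepend. Next row=LF[1]=6
  step 4: row=6, L[6]='p', prepend. Next row=LF[6]=5
  step 5: row=5, L[5]='m', prepend. Next row=LF[5]=4
  step 6: row=4, L[4]='e', prepend. Next row=LF[4]=3
  step 7: row=3, L[3]='t', prepend. Next row=LF[3]=7
  step 8: row=7, L[7]='t', prepend. Next row=LF[7]=8
  step 9: row=8, L[8]='a', prepend. Next row=LF[8]=2
Reversed output: attemptX$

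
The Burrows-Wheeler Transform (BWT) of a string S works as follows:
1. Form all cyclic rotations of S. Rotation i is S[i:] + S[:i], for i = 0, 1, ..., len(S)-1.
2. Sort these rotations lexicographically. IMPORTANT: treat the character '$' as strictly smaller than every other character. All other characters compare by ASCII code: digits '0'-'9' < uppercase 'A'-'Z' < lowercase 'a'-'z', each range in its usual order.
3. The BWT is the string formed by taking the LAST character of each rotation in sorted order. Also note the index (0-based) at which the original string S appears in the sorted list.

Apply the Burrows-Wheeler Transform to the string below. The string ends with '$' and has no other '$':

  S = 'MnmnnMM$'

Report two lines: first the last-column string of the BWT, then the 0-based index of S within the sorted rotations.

All 8 rotations (rotation i = S[i:]+S[:i]):
  rot[0] = MnmnnMM$
  rot[1] = nmnnMM$M
  rot[2] = mnnMM$Mn
  rot[3] = nnMM$Mnm
  rot[4] = nMM$Mnmn
  rot[5] = MM$Mnmnn
  rot[6] = M$MnmnnM
  rot[7] = $MnmnnMM
Sorted (with $ < everything):
  sorted[0] = $MnmnnMM  (last char: 'M')
  sorted[1] = M$MnmnnM  (last char: 'M')
  sorted[2] = MM$Mnmnn  (last char: 'n')
  sorted[3] = MnmnnMM$  (last char: '$')
  sorted[4] = mnnMM$Mn  (last char: 'n')
  sorted[5] = nMM$Mnmn  (last char: 'n')
  sorted[6] = nmnnMM$M  (last char: 'M')
  sorted[7] = nnMM$Mnm  (last char: 'm')
Last column: MMn$nnMm
Original string S is at sorted index 3

Answer: MMn$nnMm
3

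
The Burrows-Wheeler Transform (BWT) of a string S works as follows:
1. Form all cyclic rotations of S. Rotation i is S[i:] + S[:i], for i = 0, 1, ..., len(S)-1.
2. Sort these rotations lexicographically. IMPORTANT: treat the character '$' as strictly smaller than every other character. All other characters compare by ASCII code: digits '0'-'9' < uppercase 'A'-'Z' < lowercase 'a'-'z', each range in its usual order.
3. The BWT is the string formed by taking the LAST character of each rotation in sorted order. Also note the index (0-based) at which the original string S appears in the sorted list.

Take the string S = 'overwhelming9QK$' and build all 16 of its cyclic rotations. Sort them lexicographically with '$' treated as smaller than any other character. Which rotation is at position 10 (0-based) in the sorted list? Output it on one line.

Answer: ming9QK$overwhel

Derivation:
All 16 rotations (rotation i = S[i:]+S[:i]):
  rot[0] = overwhelming9QK$
  rot[1] = verwhelming9QK$o
  rot[2] = erwhelming9QK$ov
  rot[3] = rwhelming9QK$ove
  rot[4] = whelming9QK$over
  rot[5] = helming9QK$overw
  rot[6] = elming9QK$overwh
  rot[7] = lming9QK$overwhe
  rot[8] = ming9QK$overwhel
  rot[9] = ing9QK$overwhelm
  rot[10] = ng9QK$overwhelmi
  rot[11] = g9QK$overwhelmin
  rot[12] = 9QK$overwhelming
  rot[13] = QK$overwhelming9
  rot[14] = K$overwhelming9Q
  rot[15] = $overwhelming9QK
Sorted (with $ < everything):
  sorted[0] = $overwhelming9QK
  sorted[1] = 9QK$overwhelming
  sorted[2] = K$overwhelming9Q
  sorted[3] = QK$overwhelming9
  sorted[4] = elming9QK$overwh
  sorted[5] = erwhelming9QK$ov
  sorted[6] = g9QK$overwhelmin
  sorted[7] = helming9QK$overw
  sorted[8] = ing9QK$overwhelm
  sorted[9] = lming9QK$overwhe
  sorted[10] = ming9QK$overwhel
  sorted[11] = ng9QK$overwhelmi
  sorted[12] = overwhelming9QK$
  sorted[13] = rwhelming9QK$ove
  sorted[14] = verwhelming9QK$o
  sorted[15] = whelming9QK$over
sorted[10] = ming9QK$overwhel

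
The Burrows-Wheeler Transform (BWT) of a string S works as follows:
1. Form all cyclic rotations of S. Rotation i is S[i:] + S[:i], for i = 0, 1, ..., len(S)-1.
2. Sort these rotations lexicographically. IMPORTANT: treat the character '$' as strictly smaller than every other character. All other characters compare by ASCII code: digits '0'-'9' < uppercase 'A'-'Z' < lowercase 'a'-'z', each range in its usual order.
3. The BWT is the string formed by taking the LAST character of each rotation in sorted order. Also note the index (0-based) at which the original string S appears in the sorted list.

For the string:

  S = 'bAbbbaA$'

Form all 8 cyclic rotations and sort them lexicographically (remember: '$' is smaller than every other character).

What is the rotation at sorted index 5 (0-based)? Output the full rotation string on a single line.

All 8 rotations (rotation i = S[i:]+S[:i]):
  rot[0] = bAbbbaA$
  rot[1] = AbbbaA$b
  rot[2] = bbbaA$bA
  rot[3] = bbaA$bAb
  rot[4] = baA$bAbb
  rot[5] = aA$bAbbb
  rot[6] = A$bAbbba
  rot[7] = $bAbbbaA
Sorted (with $ < everything):
  sorted[0] = $bAbbbaA
  sorted[1] = A$bAbbba
  sorted[2] = AbbbaA$b
  sorted[3] = aA$bAbbb
  sorted[4] = bAbbbaA$
  sorted[5] = baA$bAbb
  sorted[6] = bbaA$bAb
  sorted[7] = bbbaA$bA
sorted[5] = baA$bAbb

Answer: baA$bAbb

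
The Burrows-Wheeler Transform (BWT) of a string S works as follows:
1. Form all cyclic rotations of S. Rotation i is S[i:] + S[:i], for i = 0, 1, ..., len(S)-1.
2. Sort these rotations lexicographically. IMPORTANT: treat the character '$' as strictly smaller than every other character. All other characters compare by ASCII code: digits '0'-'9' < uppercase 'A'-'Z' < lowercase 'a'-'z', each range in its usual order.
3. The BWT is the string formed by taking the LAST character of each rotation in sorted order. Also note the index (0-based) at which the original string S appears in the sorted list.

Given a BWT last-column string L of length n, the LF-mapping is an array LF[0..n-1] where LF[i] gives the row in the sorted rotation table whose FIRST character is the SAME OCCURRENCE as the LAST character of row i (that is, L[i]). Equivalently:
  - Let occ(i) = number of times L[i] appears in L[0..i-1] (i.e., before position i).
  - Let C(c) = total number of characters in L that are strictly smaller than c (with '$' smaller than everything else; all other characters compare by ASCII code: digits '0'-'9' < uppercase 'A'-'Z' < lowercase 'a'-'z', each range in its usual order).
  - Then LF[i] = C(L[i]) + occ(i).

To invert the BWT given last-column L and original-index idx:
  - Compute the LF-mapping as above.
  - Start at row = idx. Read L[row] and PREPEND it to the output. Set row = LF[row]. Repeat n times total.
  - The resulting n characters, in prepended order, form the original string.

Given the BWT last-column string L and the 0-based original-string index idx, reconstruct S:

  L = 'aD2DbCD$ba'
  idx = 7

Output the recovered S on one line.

Answer: abbDD2CDa$

Derivation:
LF mapping: 6 3 1 4 8 2 5 0 9 7
Walk LF starting at row 7, prepending L[row]:
  step 1: row=7, L[7]='$', prepend. Next row=LF[7]=0
  step 2: row=0, L[0]='a', prepend. Next row=LF[0]=6
  step 3: row=6, L[6]='D', prepend. Next row=LF[6]=5
  step 4: row=5, L[5]='C', prepend. Next row=LF[5]=2
  step 5: row=2, L[2]='2', prepend. Next row=LF[2]=1
  step 6: row=1, L[1]='D', prepend. Next row=LF[1]=3
  step 7: row=3, L[3]='D', prepend. Next row=LF[3]=4
  step 8: row=4, L[4]='b', prepend. Next row=LF[4]=8
  step 9: row=8, L[8]='b', prepend. Next row=LF[8]=9
  step 10: row=9, L[9]='a', prepend. Next row=LF[9]=7
Reversed output: abbDD2CDa$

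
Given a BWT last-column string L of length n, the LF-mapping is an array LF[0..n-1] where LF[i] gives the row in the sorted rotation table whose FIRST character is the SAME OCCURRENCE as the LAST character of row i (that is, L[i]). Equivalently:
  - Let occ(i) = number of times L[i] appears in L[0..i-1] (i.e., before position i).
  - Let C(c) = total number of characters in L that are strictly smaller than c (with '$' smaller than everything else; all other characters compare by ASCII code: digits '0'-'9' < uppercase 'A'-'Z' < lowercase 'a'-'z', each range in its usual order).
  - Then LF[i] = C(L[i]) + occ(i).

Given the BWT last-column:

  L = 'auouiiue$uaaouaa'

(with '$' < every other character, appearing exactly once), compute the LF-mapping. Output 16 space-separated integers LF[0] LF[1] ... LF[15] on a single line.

Char counts: '$':1, 'a':5, 'e':1, 'i':2, 'o':2, 'u':5
C (first-col start): C('$')=0, C('a')=1, C('e')=6, C('i')=7, C('o')=9, C('u')=11
L[0]='a': occ=0, LF[0]=C('a')+0=1+0=1
L[1]='u': occ=0, LF[1]=C('u')+0=11+0=11
L[2]='o': occ=0, LF[2]=C('o')+0=9+0=9
L[3]='u': occ=1, LF[3]=C('u')+1=11+1=12
L[4]='i': occ=0, LF[4]=C('i')+0=7+0=7
L[5]='i': occ=1, LF[5]=C('i')+1=7+1=8
L[6]='u': occ=2, LF[6]=C('u')+2=11+2=13
L[7]='e': occ=0, LF[7]=C('e')+0=6+0=6
L[8]='$': occ=0, LF[8]=C('$')+0=0+0=0
L[9]='u': occ=3, LF[9]=C('u')+3=11+3=14
L[10]='a': occ=1, LF[10]=C('a')+1=1+1=2
L[11]='a': occ=2, LF[11]=C('a')+2=1+2=3
L[12]='o': occ=1, LF[12]=C('o')+1=9+1=10
L[13]='u': occ=4, LF[13]=C('u')+4=11+4=15
L[14]='a': occ=3, LF[14]=C('a')+3=1+3=4
L[15]='a': occ=4, LF[15]=C('a')+4=1+4=5

Answer: 1 11 9 12 7 8 13 6 0 14 2 3 10 15 4 5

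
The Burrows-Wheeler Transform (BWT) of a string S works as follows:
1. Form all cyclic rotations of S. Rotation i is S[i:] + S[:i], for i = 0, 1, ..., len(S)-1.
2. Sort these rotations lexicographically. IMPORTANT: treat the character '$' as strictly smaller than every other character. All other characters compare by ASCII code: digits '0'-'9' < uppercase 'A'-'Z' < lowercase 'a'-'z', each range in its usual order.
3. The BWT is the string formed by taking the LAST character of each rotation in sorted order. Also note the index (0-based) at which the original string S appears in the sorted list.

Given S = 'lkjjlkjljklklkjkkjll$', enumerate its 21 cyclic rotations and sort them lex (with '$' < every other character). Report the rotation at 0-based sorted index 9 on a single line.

Answer: kjljklklkjkkjll$lkjjl

Derivation:
All 21 rotations (rotation i = S[i:]+S[:i]):
  rot[0] = lkjjlkjljklklkjkkjll$
  rot[1] = kjjlkjljklklkjkkjll$l
  rot[2] = jjlkjljklklkjkkjll$lk
  rot[3] = jlkjljklklkjkkjll$lkj
  rot[4] = lkjljklklkjkkjll$lkjj
  rot[5] = kjljklklkjkkjll$lkjjl
  rot[6] = jljklklkjkkjll$lkjjlk
  rot[7] = ljklklkjkkjll$lkjjlkj
  rot[8] = jklklkjkkjll$lkjjlkjl
  rot[9] = klklkjkkjll$lkjjlkjlj
  rot[10] = lklkjkkjll$lkjjlkjljk
  rot[11] = klkjkkjll$lkjjlkjljkl
  rot[12] = lkjkkjll$lkjjlkjljklk
  rot[13] = kjkkjll$lkjjlkjljklkl
  rot[14] = jkkjll$lkjjlkjljklklk
  rot[15] = kkjll$lkjjlkjljklklkj
  rot[16] = kjll$lkjjlkjljklklkjk
  rot[17] = jll$lkjjlkjljklklkjkk
  rot[18] = ll$lkjjlkjljklklkjkkj
  rot[19] = l$lkjjlkjljklklkjkkjl
  rot[20] = $lkjjlkjljklklkjkkjll
Sorted (with $ < everything):
  sorted[0] = $lkjjlkjljklklkjkkjll
  sorted[1] = jjlkjljklklkjkkjll$lk
  sorted[2] = jkkjll$lkjjlkjljklklk
  sorted[3] = jklklkjkkjll$lkjjlkjl
  sorted[4] = jljklklkjkkjll$lkjjlk
  sorted[5] = jlkjljklklkjkkjll$lkj
  sorted[6] = jll$lkjjlkjljklklkjkk
  sorted[7] = kjjlkjljklklkjkkjll$l
  sorted[8] = kjkkjll$lkjjlkjljklkl
  sorted[9] = kjljklklkjkkjll$lkjjl
  sorted[10] = kjll$lkjjlkjljklklkjk
  sorted[11] = kkjll$lkjjlkjljklklkj
  sorted[12] = klkjkkjll$lkjjlkjljkl
  sorted[13] = klklkjkkjll$lkjjlkjlj
  sorted[14] = l$lkjjlkjljklklkjkkjl
  sorted[15] = ljklklkjkkjll$lkjjlkj
  sorted[16] = lkjjlkjljklklkjkkjll$
  sorted[17] = lkjkkjll$lkjjlkjljklk
  sorted[18] = lkjljklklkjkkjll$lkjj
  sorted[19] = lklkjkkjll$lkjjlkjljk
  sorted[20] = ll$lkjjlkjljklklkjkkj
sorted[9] = kjljklklkjkkjll$lkjjl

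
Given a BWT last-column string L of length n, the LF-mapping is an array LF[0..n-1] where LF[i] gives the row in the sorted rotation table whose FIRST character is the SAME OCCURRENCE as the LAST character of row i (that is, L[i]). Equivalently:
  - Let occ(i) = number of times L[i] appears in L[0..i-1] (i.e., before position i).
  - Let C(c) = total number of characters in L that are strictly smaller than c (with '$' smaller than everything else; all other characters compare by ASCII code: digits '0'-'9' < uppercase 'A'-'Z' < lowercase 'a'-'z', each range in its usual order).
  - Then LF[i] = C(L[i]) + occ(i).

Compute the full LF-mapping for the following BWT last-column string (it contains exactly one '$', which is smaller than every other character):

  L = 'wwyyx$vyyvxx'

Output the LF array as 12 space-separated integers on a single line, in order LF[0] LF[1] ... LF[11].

Answer: 3 4 8 9 5 0 1 10 11 2 6 7

Derivation:
Char counts: '$':1, 'v':2, 'w':2, 'x':3, 'y':4
C (first-col start): C('$')=0, C('v')=1, C('w')=3, C('x')=5, C('y')=8
L[0]='w': occ=0, LF[0]=C('w')+0=3+0=3
L[1]='w': occ=1, LF[1]=C('w')+1=3+1=4
L[2]='y': occ=0, LF[2]=C('y')+0=8+0=8
L[3]='y': occ=1, LF[3]=C('y')+1=8+1=9
L[4]='x': occ=0, LF[4]=C('x')+0=5+0=5
L[5]='$': occ=0, LF[5]=C('$')+0=0+0=0
L[6]='v': occ=0, LF[6]=C('v')+0=1+0=1
L[7]='y': occ=2, LF[7]=C('y')+2=8+2=10
L[8]='y': occ=3, LF[8]=C('y')+3=8+3=11
L[9]='v': occ=1, LF[9]=C('v')+1=1+1=2
L[10]='x': occ=1, LF[10]=C('x')+1=5+1=6
L[11]='x': occ=2, LF[11]=C('x')+2=5+2=7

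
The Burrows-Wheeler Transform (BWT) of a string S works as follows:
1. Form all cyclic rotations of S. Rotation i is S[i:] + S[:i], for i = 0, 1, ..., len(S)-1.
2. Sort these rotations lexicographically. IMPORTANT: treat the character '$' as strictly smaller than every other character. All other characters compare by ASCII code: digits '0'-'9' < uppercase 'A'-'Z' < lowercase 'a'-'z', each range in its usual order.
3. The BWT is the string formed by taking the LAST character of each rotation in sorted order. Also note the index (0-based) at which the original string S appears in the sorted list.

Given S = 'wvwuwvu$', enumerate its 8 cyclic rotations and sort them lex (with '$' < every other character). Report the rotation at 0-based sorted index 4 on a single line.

Answer: vwuwvu$w

Derivation:
All 8 rotations (rotation i = S[i:]+S[:i]):
  rot[0] = wvwuwvu$
  rot[1] = vwuwvu$w
  rot[2] = wuwvu$wv
  rot[3] = uwvu$wvw
  rot[4] = wvu$wvwu
  rot[5] = vu$wvwuw
  rot[6] = u$wvwuwv
  rot[7] = $wvwuwvu
Sorted (with $ < everything):
  sorted[0] = $wvwuwvu
  sorted[1] = u$wvwuwv
  sorted[2] = uwvu$wvw
  sorted[3] = vu$wvwuw
  sorted[4] = vwuwvu$w
  sorted[5] = wuwvu$wv
  sorted[6] = wvu$wvwu
  sorted[7] = wvwuwvu$
sorted[4] = vwuwvu$w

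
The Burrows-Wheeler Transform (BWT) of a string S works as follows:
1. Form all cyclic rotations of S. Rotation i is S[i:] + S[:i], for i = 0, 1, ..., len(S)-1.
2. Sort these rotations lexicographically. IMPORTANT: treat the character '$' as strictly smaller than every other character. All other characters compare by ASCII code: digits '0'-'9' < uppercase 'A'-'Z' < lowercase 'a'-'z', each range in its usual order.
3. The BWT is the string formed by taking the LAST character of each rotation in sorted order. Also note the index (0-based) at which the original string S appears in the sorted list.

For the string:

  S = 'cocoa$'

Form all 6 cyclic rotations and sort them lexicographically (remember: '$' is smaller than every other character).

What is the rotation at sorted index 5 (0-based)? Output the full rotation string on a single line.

All 6 rotations (rotation i = S[i:]+S[:i]):
  rot[0] = cocoa$
  rot[1] = ocoa$c
  rot[2] = coa$co
  rot[3] = oa$coc
  rot[4] = a$coco
  rot[5] = $cocoa
Sorted (with $ < everything):
  sorted[0] = $cocoa
  sorted[1] = a$coco
  sorted[2] = coa$co
  sorted[3] = cocoa$
  sorted[4] = oa$coc
  sorted[5] = ocoa$c
sorted[5] = ocoa$c

Answer: ocoa$c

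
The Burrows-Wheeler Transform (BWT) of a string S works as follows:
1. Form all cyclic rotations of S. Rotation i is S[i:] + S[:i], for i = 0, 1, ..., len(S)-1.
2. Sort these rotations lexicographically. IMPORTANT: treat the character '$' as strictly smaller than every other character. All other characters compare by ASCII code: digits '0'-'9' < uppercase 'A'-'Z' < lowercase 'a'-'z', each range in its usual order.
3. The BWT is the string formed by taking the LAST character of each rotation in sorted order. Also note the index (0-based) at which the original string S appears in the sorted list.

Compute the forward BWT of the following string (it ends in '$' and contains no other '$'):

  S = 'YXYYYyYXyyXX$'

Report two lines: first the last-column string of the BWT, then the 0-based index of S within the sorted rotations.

Answer: XXyYY$yXYYyYX
5

Derivation:
All 13 rotations (rotation i = S[i:]+S[:i]):
  rot[0] = YXYYYyYXyyXX$
  rot[1] = XYYYyYXyyXX$Y
  rot[2] = YYYyYXyyXX$YX
  rot[3] = YYyYXyyXX$YXY
  rot[4] = YyYXyyXX$YXYY
  rot[5] = yYXyyXX$YXYYY
  rot[6] = YXyyXX$YXYYYy
  rot[7] = XyyXX$YXYYYyY
  rot[8] = yyXX$YXYYYyYX
  rot[9] = yXX$YXYYYyYXy
  rot[10] = XX$YXYYYyYXyy
  rot[11] = X$YXYYYyYXyyX
  rot[12] = $YXYYYyYXyyXX
Sorted (with $ < everything):
  sorted[0] = $YXYYYyYXyyXX  (last char: 'X')
  sorted[1] = X$YXYYYyYXyyX  (last char: 'X')
  sorted[2] = XX$YXYYYyYXyy  (last char: 'y')
  sorted[3] = XYYYyYXyyXX$Y  (last char: 'Y')
  sorted[4] = XyyXX$YXYYYyY  (last char: 'Y')
  sorted[5] = YXYYYyYXyyXX$  (last char: '$')
  sorted[6] = YXyyXX$YXYYYy  (last char: 'y')
  sorted[7] = YYYyYXyyXX$YX  (last char: 'X')
  sorted[8] = YYyYXyyXX$YXY  (last char: 'Y')
  sorted[9] = YyYXyyXX$YXYY  (last char: 'Y')
  sorted[10] = yXX$YXYYYyYXy  (last char: 'y')
  sorted[11] = yYXyyXX$YXYYY  (last char: 'Y')
  sorted[12] = yyXX$YXYYYyYX  (last char: 'X')
Last column: XXyYY$yXYYyYX
Original string S is at sorted index 5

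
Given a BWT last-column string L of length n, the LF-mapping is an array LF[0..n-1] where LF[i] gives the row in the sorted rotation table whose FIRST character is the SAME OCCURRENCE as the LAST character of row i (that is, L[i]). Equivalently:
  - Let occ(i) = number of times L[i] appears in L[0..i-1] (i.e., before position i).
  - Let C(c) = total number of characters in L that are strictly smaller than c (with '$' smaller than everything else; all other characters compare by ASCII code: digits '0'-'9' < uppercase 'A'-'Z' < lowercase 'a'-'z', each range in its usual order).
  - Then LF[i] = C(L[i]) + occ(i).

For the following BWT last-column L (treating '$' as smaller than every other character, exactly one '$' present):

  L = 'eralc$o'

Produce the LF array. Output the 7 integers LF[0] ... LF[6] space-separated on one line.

Char counts: '$':1, 'a':1, 'c':1, 'e':1, 'l':1, 'o':1, 'r':1
C (first-col start): C('$')=0, C('a')=1, C('c')=2, C('e')=3, C('l')=4, C('o')=5, C('r')=6
L[0]='e': occ=0, LF[0]=C('e')+0=3+0=3
L[1]='r': occ=0, LF[1]=C('r')+0=6+0=6
L[2]='a': occ=0, LF[2]=C('a')+0=1+0=1
L[3]='l': occ=0, LF[3]=C('l')+0=4+0=4
L[4]='c': occ=0, LF[4]=C('c')+0=2+0=2
L[5]='$': occ=0, LF[5]=C('$')+0=0+0=0
L[6]='o': occ=0, LF[6]=C('o')+0=5+0=5

Answer: 3 6 1 4 2 0 5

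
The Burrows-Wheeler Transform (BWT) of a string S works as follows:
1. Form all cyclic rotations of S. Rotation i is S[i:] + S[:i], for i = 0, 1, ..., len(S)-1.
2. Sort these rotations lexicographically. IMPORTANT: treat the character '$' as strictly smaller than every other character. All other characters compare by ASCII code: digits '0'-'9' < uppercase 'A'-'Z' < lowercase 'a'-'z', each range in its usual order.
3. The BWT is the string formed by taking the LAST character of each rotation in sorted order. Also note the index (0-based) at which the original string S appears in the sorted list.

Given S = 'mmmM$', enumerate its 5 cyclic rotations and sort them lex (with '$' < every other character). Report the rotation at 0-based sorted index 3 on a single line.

All 5 rotations (rotation i = S[i:]+S[:i]):
  rot[0] = mmmM$
  rot[1] = mmM$m
  rot[2] = mM$mm
  rot[3] = M$mmm
  rot[4] = $mmmM
Sorted (with $ < everything):
  sorted[0] = $mmmM
  sorted[1] = M$mmm
  sorted[2] = mM$mm
  sorted[3] = mmM$m
  sorted[4] = mmmM$
sorted[3] = mmM$m

Answer: mmM$m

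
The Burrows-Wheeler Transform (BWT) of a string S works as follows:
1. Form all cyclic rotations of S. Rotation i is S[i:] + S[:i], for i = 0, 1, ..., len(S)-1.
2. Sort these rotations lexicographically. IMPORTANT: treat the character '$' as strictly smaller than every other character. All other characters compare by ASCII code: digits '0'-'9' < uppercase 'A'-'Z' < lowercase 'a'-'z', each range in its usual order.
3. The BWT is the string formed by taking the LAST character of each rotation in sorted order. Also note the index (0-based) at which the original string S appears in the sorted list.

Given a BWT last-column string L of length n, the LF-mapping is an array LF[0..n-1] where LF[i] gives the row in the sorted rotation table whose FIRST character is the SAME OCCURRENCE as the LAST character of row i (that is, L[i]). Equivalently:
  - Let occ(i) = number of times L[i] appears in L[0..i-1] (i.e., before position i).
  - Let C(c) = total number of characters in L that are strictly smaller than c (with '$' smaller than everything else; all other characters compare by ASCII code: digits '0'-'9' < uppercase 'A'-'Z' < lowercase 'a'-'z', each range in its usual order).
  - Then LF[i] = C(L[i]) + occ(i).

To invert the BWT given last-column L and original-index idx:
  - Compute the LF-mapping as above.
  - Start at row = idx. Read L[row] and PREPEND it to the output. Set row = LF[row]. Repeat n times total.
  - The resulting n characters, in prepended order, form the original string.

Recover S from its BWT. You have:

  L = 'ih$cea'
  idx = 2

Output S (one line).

Answer: cehai$

Derivation:
LF mapping: 5 4 0 2 3 1
Walk LF starting at row 2, prepending L[row]:
  step 1: row=2, L[2]='$', prepend. Next row=LF[2]=0
  step 2: row=0, L[0]='i', prepend. Next row=LF[0]=5
  step 3: row=5, L[5]='a', prepend. Next row=LF[5]=1
  step 4: row=1, L[1]='h', prepend. Next row=LF[1]=4
  step 5: row=4, L[4]='e', prepend. Next row=LF[4]=3
  step 6: row=3, L[3]='c', prepend. Next row=LF[3]=2
Reversed output: cehai$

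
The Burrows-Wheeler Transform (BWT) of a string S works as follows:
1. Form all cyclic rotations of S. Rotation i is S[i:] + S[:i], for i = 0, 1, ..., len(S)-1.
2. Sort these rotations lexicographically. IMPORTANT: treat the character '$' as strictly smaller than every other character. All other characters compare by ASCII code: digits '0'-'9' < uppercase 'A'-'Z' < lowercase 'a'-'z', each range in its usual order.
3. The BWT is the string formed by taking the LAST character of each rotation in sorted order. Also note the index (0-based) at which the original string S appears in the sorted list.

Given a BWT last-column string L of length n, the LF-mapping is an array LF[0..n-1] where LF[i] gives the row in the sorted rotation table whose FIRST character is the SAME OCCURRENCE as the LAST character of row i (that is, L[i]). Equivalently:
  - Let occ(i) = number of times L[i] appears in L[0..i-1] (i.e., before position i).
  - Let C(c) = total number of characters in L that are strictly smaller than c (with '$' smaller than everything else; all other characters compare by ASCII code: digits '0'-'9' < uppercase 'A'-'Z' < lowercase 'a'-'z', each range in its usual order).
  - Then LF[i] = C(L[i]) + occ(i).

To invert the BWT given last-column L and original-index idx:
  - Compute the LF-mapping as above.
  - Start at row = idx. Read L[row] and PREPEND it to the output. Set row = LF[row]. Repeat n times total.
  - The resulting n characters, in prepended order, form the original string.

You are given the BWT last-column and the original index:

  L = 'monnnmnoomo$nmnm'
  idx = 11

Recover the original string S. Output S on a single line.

Answer: nonmonmnnmmonom$

Derivation:
LF mapping: 1 12 6 7 8 2 9 13 14 3 15 0 10 4 11 5
Walk LF starting at row 11, prepending L[row]:
  step 1: row=11, L[11]='$', prepend. Next row=LF[11]=0
  step 2: row=0, L[0]='m', prepend. Next row=LF[0]=1
  step 3: row=1, L[1]='o', prepend. Next row=LF[1]=12
  step 4: row=12, L[12]='n', prepend. Next row=LF[12]=10
  step 5: row=10, L[10]='o', prepend. Next row=LF[10]=15
  step 6: row=15, L[15]='m', prepend. Next row=LF[15]=5
  step 7: row=5, L[5]='m', prepend. Next row=LF[5]=2
  step 8: row=2, L[2]='n', prepend. Next row=LF[2]=6
  step 9: row=6, L[6]='n', prepend. Next row=LF[6]=9
  step 10: row=9, L[9]='m', prepend. Next row=LF[9]=3
  step 11: row=3, L[3]='n', prepend. Next row=LF[3]=7
  step 12: row=7, L[7]='o', prepend. Next row=LF[7]=13
  step 13: row=13, L[13]='m', prepend. Next row=LF[13]=4
  step 14: row=4, L[4]='n', prepend. Next row=LF[4]=8
  step 15: row=8, L[8]='o', prepend. Next row=LF[8]=14
  step 16: row=14, L[14]='n', prepend. Next row=LF[14]=11
Reversed output: nonmonmnnmmonom$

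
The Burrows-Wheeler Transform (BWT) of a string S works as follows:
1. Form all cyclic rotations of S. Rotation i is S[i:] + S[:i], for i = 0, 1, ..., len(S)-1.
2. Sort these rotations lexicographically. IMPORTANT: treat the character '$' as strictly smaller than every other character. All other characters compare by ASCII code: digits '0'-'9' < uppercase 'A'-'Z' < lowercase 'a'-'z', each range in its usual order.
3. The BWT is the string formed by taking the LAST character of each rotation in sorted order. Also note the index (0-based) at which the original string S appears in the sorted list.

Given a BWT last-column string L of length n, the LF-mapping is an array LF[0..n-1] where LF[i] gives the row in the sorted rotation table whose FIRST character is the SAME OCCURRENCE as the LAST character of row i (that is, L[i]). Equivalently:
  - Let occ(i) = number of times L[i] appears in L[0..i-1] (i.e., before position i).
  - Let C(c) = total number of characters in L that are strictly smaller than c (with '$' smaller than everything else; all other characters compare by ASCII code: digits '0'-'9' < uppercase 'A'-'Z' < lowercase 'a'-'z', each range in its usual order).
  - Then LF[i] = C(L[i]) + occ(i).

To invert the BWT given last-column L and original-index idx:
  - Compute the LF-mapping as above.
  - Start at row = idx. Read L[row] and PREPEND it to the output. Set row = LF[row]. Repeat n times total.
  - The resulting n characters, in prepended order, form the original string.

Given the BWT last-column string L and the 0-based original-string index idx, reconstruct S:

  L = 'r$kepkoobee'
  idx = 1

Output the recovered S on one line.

Answer: bookkeeper$

Derivation:
LF mapping: 10 0 5 2 9 6 7 8 1 3 4
Walk LF starting at row 1, prepending L[row]:
  step 1: row=1, L[1]='$', prepend. Next row=LF[1]=0
  step 2: row=0, L[0]='r', prepend. Next row=LF[0]=10
  step 3: row=10, L[10]='e', prepend. Next row=LF[10]=4
  step 4: row=4, L[4]='p', prepend. Next row=LF[4]=9
  step 5: row=9, L[9]='e', prepend. Next row=LF[9]=3
  step 6: row=3, L[3]='e', prepend. Next row=LF[3]=2
  step 7: row=2, L[2]='k', prepend. Next row=LF[2]=5
  step 8: row=5, L[5]='k', prepend. Next row=LF[5]=6
  step 9: row=6, L[6]='o', prepend. Next row=LF[6]=7
  step 10: row=7, L[7]='o', prepend. Next row=LF[7]=8
  step 11: row=8, L[8]='b', prepend. Next row=LF[8]=1
Reversed output: bookkeeper$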